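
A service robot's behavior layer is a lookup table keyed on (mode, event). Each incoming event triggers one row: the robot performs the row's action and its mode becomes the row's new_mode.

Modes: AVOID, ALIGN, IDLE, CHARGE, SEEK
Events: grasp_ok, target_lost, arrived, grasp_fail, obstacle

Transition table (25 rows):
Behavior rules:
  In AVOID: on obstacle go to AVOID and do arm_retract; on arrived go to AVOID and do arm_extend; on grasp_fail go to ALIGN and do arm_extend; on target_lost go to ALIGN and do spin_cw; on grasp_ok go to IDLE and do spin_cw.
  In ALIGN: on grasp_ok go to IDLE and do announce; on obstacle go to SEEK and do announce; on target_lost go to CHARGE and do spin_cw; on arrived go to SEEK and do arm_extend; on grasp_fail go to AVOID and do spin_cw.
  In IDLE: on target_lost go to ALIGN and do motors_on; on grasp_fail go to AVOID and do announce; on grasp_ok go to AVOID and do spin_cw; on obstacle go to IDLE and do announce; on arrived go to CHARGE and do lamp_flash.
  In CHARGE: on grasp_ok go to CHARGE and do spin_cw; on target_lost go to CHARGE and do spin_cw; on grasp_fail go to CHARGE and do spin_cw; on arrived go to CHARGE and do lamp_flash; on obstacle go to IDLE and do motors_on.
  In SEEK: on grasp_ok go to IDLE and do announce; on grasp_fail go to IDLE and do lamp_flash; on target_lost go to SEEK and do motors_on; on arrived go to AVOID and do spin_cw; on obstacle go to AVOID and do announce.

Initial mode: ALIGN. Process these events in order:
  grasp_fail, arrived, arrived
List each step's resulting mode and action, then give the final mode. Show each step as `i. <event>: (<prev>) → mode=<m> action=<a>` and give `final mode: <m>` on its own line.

final mode: AVOID

1. grasp_fail: (ALIGN) → mode=AVOID action=spin_cw
2. arrived: (AVOID) → mode=AVOID action=arm_extend
3. arrived: (AVOID) → mode=AVOID action=arm_extend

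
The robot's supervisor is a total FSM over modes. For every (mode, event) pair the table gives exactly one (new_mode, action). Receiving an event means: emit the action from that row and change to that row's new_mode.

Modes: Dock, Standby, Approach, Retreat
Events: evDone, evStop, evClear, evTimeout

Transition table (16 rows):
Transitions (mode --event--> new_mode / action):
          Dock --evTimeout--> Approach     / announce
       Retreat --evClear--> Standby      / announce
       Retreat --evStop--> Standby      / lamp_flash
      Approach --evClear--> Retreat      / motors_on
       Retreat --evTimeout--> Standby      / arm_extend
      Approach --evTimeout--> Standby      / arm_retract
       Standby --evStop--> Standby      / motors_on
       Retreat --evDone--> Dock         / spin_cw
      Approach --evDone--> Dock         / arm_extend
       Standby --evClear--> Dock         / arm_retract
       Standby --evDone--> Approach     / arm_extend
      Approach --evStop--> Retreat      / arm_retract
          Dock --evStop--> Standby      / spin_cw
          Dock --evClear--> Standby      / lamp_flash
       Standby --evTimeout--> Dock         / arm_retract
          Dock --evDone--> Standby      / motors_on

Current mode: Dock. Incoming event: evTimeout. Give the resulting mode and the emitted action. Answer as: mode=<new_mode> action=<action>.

mode=Approach action=announce

current mode = Dock; filter table to that mode:
  (Dock, evTimeout) → (Approach, announce)  ← event matches
  (Dock, evStop) → (Standby, spin_cw)
  (Dock, evClear) → (Standby, lamp_flash)
  (Dock, evDone) → (Standby, motors_on)
event = evTimeout selects (Approach, announce)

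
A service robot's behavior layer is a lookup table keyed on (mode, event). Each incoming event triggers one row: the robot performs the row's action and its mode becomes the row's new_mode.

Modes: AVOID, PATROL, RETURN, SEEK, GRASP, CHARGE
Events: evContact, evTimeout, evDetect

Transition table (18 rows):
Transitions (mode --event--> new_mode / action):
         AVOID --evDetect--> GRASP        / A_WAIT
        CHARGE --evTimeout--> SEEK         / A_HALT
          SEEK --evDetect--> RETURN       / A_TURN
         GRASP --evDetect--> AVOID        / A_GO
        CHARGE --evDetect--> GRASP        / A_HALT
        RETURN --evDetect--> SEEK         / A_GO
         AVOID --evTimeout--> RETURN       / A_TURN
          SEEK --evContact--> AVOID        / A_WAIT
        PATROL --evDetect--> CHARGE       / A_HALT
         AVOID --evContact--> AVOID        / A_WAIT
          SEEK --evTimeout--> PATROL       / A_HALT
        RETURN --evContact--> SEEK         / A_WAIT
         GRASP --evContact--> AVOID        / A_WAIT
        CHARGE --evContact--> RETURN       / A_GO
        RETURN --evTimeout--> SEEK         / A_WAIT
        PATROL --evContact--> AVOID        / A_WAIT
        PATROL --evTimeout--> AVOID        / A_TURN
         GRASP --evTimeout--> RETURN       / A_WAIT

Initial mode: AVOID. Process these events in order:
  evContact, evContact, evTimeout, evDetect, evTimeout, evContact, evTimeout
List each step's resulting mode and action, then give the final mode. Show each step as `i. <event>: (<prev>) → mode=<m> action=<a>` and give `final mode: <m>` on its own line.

final mode: RETURN

1. evContact: (AVOID) → mode=AVOID action=A_WAIT
2. evContact: (AVOID) → mode=AVOID action=A_WAIT
3. evTimeout: (AVOID) → mode=RETURN action=A_TURN
4. evDetect: (RETURN) → mode=SEEK action=A_GO
5. evTimeout: (SEEK) → mode=PATROL action=A_HALT
6. evContact: (PATROL) → mode=AVOID action=A_WAIT
7. evTimeout: (AVOID) → mode=RETURN action=A_TURN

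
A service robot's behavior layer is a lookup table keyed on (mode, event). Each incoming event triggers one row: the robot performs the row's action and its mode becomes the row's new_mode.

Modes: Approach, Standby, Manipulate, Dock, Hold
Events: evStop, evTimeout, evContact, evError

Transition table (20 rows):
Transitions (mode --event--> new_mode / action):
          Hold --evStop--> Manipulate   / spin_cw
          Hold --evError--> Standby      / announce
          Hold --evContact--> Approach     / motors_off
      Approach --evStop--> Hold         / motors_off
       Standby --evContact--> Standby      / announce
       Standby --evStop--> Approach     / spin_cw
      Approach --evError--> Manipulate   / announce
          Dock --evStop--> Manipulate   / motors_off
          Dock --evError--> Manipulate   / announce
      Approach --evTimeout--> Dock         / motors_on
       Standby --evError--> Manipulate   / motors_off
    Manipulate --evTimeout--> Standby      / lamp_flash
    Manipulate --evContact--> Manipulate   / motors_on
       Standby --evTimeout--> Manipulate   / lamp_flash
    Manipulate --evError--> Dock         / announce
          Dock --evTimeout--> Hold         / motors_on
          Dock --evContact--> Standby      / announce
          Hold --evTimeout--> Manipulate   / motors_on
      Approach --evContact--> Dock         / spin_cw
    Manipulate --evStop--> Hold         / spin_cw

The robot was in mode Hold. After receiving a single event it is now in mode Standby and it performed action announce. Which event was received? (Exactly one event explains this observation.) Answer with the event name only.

evError

try evStop: (Hold, evStop) → (Manipulate, spin_cw)
try evTimeout: (Hold, evTimeout) → (Manipulate, motors_on)
try evContact: (Hold, evContact) → (Approach, motors_off)
try evError: (Hold, evError) → (Standby, announce)  ← matches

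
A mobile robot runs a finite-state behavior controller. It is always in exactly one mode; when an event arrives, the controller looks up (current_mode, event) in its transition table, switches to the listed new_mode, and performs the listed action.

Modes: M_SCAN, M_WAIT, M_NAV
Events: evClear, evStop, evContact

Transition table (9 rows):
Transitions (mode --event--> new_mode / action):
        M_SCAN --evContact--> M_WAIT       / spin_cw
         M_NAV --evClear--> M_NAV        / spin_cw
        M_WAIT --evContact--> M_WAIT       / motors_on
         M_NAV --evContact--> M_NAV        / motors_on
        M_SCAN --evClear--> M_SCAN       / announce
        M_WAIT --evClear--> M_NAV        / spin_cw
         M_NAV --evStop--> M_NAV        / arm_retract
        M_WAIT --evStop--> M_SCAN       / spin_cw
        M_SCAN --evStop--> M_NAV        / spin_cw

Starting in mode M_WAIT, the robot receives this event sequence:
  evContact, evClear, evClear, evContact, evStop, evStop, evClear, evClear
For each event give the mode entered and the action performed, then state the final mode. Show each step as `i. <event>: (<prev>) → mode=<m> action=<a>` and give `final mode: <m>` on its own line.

final mode: M_NAV

1. evContact: (M_WAIT) → mode=M_WAIT action=motors_on
2. evClear: (M_WAIT) → mode=M_NAV action=spin_cw
3. evClear: (M_NAV) → mode=M_NAV action=spin_cw
4. evContact: (M_NAV) → mode=M_NAV action=motors_on
5. evStop: (M_NAV) → mode=M_NAV action=arm_retract
6. evStop: (M_NAV) → mode=M_NAV action=arm_retract
7. evClear: (M_NAV) → mode=M_NAV action=spin_cw
8. evClear: (M_NAV) → mode=M_NAV action=spin_cw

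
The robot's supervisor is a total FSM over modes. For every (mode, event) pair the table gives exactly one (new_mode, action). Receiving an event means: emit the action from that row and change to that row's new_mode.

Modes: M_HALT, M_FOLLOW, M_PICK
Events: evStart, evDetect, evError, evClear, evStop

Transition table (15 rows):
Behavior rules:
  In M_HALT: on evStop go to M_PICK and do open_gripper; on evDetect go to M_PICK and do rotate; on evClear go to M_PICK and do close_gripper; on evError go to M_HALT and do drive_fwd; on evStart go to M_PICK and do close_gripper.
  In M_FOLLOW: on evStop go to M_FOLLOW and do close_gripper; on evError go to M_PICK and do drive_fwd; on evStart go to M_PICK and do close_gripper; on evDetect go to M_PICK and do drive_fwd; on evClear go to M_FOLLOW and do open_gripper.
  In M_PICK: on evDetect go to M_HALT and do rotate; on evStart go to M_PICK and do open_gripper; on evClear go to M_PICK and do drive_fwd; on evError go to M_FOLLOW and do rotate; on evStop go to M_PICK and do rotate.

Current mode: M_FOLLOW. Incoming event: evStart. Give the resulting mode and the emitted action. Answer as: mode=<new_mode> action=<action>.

mode=M_PICK action=close_gripper

current mode = M_FOLLOW; filter table to that mode:
  (M_FOLLOW, evStop) → (M_FOLLOW, close_gripper)
  (M_FOLLOW, evError) → (M_PICK, drive_fwd)
  (M_FOLLOW, evStart) → (M_PICK, close_gripper)  ← event matches
  (M_FOLLOW, evDetect) → (M_PICK, drive_fwd)
  (M_FOLLOW, evClear) → (M_FOLLOW, open_gripper)
event = evStart selects (M_PICK, close_gripper)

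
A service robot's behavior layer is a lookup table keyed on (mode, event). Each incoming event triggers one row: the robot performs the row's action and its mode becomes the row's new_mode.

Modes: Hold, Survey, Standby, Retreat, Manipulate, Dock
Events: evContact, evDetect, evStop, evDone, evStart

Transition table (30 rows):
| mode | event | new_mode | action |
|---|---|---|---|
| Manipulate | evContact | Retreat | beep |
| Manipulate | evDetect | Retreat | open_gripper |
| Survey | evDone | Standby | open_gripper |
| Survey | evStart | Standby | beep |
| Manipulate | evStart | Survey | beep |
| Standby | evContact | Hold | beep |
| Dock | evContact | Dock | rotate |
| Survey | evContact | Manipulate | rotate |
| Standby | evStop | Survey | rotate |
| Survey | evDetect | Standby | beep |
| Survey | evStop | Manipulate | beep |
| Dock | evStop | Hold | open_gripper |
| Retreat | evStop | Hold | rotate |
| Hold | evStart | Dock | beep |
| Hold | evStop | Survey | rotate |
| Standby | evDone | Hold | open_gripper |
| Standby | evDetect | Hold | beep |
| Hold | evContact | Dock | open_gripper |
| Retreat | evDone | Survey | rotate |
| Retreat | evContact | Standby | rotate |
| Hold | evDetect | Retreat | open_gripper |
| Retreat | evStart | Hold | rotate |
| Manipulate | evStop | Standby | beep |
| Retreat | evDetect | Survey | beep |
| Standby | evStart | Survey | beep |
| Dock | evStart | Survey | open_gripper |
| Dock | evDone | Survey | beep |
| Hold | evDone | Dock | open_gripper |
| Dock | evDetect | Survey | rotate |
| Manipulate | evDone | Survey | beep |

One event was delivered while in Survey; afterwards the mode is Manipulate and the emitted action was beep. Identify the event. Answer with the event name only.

evStop

try evContact: (Survey, evContact) → (Manipulate, rotate)
try evDetect: (Survey, evDetect) → (Standby, beep)
try evStop: (Survey, evStop) → (Manipulate, beep)  ← matches
try evDone: (Survey, evDone) → (Standby, open_gripper)
try evStart: (Survey, evStart) → (Standby, beep)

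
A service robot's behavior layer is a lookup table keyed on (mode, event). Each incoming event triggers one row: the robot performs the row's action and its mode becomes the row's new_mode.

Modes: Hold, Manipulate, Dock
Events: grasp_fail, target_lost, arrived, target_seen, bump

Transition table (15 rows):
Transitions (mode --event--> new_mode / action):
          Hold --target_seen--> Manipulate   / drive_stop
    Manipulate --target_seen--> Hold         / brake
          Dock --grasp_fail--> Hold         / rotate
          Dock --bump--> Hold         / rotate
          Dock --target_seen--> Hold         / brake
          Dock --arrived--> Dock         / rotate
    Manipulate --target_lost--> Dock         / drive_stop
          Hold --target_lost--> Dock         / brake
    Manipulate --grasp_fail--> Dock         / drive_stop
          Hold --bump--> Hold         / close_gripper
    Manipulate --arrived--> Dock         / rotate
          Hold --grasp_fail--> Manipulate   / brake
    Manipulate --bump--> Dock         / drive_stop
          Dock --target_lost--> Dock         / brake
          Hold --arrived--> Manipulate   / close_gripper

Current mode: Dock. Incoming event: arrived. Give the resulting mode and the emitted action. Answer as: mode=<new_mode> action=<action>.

mode=Dock action=rotate

current mode = Dock; filter table to that mode:
  (Dock, grasp_fail) → (Hold, rotate)
  (Dock, bump) → (Hold, rotate)
  (Dock, target_seen) → (Hold, brake)
  (Dock, arrived) → (Dock, rotate)  ← event matches
  (Dock, target_lost) → (Dock, brake)
event = arrived selects (Dock, rotate)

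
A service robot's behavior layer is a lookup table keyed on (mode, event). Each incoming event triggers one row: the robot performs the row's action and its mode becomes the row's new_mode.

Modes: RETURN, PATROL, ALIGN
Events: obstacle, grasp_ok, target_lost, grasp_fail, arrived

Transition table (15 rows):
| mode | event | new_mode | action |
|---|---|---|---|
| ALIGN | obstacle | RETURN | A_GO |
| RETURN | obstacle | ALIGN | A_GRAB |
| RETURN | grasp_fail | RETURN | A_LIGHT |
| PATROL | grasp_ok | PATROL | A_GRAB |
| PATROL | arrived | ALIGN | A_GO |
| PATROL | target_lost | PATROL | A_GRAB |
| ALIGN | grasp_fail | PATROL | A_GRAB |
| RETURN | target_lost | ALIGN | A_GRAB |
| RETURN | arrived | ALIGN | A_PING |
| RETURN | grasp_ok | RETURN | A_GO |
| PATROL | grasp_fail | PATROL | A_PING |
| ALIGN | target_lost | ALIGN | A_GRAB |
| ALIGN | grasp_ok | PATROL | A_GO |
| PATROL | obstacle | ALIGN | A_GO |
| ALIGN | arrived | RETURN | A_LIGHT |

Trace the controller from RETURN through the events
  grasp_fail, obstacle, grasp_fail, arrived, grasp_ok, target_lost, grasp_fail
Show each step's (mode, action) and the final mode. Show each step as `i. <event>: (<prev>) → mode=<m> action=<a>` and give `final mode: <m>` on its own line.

1. grasp_fail: (RETURN) → mode=RETURN action=A_LIGHT
2. obstacle: (RETURN) → mode=ALIGN action=A_GRAB
3. grasp_fail: (ALIGN) → mode=PATROL action=A_GRAB
4. arrived: (PATROL) → mode=ALIGN action=A_GO
5. grasp_ok: (ALIGN) → mode=PATROL action=A_GO
6. target_lost: (PATROL) → mode=PATROL action=A_GRAB
7. grasp_fail: (PATROL) → mode=PATROL action=A_PING

final mode: PATROL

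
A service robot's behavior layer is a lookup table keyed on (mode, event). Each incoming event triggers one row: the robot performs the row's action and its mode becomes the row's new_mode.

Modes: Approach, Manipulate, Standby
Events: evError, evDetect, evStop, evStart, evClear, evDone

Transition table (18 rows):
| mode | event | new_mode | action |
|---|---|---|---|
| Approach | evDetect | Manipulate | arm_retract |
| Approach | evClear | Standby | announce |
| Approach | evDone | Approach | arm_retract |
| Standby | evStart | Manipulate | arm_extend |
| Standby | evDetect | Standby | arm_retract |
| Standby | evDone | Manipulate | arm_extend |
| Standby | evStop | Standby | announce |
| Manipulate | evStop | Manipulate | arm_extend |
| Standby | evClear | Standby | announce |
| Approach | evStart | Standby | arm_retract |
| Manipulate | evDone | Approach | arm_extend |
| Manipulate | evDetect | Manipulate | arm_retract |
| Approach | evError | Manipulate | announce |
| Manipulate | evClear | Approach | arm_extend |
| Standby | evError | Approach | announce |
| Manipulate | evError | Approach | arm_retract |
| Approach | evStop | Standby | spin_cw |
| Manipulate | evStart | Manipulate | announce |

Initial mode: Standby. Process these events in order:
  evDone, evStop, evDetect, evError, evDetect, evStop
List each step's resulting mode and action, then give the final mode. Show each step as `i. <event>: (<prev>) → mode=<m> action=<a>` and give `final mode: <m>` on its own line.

final mode: Manipulate

1. evDone: (Standby) → mode=Manipulate action=arm_extend
2. evStop: (Manipulate) → mode=Manipulate action=arm_extend
3. evDetect: (Manipulate) → mode=Manipulate action=arm_retract
4. evError: (Manipulate) → mode=Approach action=arm_retract
5. evDetect: (Approach) → mode=Manipulate action=arm_retract
6. evStop: (Manipulate) → mode=Manipulate action=arm_extend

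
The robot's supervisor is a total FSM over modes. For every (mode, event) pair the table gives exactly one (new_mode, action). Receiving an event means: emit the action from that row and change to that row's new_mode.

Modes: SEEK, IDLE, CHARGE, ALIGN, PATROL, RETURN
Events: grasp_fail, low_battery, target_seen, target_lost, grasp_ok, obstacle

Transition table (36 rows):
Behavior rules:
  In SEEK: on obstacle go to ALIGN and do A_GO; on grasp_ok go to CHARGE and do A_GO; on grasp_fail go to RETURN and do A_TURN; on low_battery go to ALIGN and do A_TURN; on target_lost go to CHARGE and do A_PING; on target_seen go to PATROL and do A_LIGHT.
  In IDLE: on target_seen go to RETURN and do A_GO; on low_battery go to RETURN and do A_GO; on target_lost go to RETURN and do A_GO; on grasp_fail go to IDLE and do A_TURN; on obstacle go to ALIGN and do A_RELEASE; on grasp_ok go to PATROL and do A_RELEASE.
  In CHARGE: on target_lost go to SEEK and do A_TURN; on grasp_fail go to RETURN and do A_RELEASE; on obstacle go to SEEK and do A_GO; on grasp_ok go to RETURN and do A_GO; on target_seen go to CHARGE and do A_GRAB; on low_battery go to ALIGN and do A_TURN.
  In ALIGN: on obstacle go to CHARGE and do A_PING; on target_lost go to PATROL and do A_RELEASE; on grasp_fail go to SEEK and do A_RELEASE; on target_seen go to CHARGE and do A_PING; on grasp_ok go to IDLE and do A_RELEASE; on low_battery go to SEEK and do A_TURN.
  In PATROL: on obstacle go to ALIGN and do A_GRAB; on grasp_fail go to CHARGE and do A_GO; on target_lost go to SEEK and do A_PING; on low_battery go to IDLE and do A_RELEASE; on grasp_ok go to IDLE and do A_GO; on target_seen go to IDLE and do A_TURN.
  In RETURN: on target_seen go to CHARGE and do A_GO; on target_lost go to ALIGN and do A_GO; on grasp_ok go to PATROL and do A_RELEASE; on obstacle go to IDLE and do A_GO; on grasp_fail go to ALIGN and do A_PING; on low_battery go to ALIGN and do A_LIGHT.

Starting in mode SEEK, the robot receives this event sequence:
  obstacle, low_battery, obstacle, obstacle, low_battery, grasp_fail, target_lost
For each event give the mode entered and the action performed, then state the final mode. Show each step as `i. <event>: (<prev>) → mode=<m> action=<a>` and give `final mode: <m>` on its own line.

1. obstacle: (SEEK) → mode=ALIGN action=A_GO
2. low_battery: (ALIGN) → mode=SEEK action=A_TURN
3. obstacle: (SEEK) → mode=ALIGN action=A_GO
4. obstacle: (ALIGN) → mode=CHARGE action=A_PING
5. low_battery: (CHARGE) → mode=ALIGN action=A_TURN
6. grasp_fail: (ALIGN) → mode=SEEK action=A_RELEASE
7. target_lost: (SEEK) → mode=CHARGE action=A_PING

final mode: CHARGE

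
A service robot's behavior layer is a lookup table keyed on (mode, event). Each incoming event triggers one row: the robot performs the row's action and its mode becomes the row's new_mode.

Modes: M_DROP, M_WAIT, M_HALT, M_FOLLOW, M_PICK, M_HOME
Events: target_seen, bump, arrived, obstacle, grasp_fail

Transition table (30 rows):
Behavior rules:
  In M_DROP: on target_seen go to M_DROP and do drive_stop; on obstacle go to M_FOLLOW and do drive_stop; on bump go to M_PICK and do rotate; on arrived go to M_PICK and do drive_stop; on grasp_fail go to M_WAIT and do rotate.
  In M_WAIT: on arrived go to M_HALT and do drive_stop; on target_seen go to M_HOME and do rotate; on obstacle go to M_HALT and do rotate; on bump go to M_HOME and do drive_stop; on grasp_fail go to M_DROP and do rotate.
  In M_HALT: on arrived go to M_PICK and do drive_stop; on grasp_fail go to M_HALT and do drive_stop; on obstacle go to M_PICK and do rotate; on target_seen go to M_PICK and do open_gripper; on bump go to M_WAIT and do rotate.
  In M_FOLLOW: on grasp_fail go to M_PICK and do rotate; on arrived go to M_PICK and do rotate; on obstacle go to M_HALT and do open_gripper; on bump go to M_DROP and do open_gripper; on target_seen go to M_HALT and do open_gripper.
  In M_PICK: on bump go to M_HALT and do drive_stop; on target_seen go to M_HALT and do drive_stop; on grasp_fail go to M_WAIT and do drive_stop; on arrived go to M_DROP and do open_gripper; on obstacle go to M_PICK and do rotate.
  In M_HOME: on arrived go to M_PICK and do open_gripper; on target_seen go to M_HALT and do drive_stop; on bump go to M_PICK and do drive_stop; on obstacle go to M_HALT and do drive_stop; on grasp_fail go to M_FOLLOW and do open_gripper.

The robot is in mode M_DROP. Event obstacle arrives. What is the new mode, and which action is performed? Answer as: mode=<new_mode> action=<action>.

mode=M_FOLLOW action=drive_stop

current mode = M_DROP; filter table to that mode:
  (M_DROP, target_seen) → (M_DROP, drive_stop)
  (M_DROP, obstacle) → (M_FOLLOW, drive_stop)  ← event matches
  (M_DROP, bump) → (M_PICK, rotate)
  (M_DROP, arrived) → (M_PICK, drive_stop)
  (M_DROP, grasp_fail) → (M_WAIT, rotate)
event = obstacle selects (M_FOLLOW, drive_stop)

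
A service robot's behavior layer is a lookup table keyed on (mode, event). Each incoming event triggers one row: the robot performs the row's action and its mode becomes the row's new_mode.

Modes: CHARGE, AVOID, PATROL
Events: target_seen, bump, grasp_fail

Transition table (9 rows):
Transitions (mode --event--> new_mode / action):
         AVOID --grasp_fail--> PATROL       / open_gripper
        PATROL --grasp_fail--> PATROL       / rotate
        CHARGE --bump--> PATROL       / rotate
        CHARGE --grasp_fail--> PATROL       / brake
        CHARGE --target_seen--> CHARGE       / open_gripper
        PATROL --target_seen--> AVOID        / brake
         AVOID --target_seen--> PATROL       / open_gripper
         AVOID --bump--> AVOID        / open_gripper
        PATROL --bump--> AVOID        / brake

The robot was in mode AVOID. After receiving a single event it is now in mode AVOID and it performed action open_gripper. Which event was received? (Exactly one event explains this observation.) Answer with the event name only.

try target_seen: (AVOID, target_seen) → (PATROL, open_gripper)
try bump: (AVOID, bump) → (AVOID, open_gripper)  ← matches
try grasp_fail: (AVOID, grasp_fail) → (PATROL, open_gripper)

bump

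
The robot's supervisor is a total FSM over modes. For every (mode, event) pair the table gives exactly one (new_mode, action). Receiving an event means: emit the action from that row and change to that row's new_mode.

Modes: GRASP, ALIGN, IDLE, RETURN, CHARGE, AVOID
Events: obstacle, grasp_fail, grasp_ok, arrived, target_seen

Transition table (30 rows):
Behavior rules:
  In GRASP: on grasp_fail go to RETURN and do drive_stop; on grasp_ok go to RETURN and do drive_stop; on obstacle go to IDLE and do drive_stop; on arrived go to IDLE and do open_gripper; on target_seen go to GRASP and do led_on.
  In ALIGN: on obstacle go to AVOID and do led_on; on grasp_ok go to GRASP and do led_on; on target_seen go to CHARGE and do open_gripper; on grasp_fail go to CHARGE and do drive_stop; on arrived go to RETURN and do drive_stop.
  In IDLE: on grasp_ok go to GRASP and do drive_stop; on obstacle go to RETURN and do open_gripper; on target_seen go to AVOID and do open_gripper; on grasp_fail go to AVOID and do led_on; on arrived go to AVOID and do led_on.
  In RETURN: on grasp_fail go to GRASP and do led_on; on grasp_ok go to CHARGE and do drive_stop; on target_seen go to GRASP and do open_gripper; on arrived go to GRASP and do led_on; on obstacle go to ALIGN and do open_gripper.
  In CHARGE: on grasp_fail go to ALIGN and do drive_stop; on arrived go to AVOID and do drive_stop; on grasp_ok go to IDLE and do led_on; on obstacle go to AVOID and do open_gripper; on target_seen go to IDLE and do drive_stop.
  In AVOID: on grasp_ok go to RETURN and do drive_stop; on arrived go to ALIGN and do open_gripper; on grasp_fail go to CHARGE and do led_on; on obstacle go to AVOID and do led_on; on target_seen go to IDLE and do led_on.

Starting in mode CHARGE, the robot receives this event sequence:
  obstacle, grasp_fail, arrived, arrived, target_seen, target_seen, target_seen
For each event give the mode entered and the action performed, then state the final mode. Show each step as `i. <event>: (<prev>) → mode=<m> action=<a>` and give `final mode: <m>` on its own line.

1. obstacle: (CHARGE) → mode=AVOID action=open_gripper
2. grasp_fail: (AVOID) → mode=CHARGE action=led_on
3. arrived: (CHARGE) → mode=AVOID action=drive_stop
4. arrived: (AVOID) → mode=ALIGN action=open_gripper
5. target_seen: (ALIGN) → mode=CHARGE action=open_gripper
6. target_seen: (CHARGE) → mode=IDLE action=drive_stop
7. target_seen: (IDLE) → mode=AVOID action=open_gripper

final mode: AVOID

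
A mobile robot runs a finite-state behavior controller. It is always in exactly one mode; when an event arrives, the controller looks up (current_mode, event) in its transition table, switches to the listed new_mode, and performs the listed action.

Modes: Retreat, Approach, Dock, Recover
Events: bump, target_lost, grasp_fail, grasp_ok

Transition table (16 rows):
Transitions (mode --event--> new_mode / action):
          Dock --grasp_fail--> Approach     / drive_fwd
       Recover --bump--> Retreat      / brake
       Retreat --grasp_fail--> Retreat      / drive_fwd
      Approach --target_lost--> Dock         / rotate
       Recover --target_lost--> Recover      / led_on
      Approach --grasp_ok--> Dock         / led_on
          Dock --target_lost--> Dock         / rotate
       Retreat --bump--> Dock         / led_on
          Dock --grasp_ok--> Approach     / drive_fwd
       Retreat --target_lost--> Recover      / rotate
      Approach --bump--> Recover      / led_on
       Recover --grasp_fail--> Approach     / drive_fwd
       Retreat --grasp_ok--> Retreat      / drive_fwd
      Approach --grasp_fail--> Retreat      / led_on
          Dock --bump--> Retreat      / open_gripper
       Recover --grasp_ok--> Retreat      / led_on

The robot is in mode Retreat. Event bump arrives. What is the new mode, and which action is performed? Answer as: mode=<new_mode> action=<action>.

mode=Dock action=led_on

current mode = Retreat; filter table to that mode:
  (Retreat, grasp_fail) → (Retreat, drive_fwd)
  (Retreat, bump) → (Dock, led_on)  ← event matches
  (Retreat, target_lost) → (Recover, rotate)
  (Retreat, grasp_ok) → (Retreat, drive_fwd)
event = bump selects (Dock, led_on)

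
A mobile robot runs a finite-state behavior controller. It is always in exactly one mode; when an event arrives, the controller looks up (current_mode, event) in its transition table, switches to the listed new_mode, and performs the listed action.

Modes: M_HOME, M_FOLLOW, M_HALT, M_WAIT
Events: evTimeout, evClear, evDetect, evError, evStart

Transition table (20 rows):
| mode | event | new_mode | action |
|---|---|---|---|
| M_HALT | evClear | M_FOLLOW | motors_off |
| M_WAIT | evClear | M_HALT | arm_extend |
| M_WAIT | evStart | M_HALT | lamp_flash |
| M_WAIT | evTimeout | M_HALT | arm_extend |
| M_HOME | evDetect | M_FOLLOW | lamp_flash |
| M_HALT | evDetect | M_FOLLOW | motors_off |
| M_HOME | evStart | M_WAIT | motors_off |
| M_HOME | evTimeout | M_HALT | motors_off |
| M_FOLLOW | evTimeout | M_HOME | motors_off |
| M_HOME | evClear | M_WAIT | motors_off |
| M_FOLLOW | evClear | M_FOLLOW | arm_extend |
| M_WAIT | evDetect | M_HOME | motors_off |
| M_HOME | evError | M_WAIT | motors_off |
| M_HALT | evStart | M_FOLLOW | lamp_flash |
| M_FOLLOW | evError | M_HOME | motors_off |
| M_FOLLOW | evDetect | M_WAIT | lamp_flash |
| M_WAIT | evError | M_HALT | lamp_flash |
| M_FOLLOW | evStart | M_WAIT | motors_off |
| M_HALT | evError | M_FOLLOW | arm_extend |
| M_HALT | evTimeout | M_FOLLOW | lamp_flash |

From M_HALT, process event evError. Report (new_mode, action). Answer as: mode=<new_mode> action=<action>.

mode=M_FOLLOW action=arm_extend

current mode = M_HALT; filter table to that mode:
  (M_HALT, evClear) → (M_FOLLOW, motors_off)
  (M_HALT, evDetect) → (M_FOLLOW, motors_off)
  (M_HALT, evStart) → (M_FOLLOW, lamp_flash)
  (M_HALT, evError) → (M_FOLLOW, arm_extend)  ← event matches
  (M_HALT, evTimeout) → (M_FOLLOW, lamp_flash)
event = evError selects (M_FOLLOW, arm_extend)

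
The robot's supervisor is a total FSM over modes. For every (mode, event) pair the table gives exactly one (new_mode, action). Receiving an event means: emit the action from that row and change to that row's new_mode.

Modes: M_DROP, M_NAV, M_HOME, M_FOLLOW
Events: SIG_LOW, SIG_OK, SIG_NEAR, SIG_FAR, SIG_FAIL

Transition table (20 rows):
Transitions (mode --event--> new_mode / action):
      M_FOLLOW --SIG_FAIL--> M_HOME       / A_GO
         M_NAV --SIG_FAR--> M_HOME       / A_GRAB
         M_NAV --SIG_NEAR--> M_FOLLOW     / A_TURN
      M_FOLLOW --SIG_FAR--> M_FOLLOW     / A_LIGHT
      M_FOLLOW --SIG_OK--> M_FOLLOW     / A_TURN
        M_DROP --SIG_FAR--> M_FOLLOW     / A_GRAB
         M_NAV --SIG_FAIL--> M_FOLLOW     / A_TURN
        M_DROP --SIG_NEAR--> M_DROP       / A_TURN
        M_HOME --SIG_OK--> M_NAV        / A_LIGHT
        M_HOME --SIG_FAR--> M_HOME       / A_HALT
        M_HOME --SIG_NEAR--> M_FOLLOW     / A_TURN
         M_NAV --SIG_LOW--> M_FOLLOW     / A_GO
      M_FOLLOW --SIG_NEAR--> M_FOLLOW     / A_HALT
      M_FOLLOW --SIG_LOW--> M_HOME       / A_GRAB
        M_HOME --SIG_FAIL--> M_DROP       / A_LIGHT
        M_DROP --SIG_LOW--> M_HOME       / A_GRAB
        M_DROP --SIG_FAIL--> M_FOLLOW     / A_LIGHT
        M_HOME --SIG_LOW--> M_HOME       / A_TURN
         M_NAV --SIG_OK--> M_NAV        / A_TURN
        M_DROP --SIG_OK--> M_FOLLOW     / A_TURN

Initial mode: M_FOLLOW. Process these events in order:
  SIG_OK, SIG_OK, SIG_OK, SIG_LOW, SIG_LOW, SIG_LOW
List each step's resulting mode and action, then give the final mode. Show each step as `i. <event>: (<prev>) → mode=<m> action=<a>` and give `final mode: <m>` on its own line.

final mode: M_HOME

1. SIG_OK: (M_FOLLOW) → mode=M_FOLLOW action=A_TURN
2. SIG_OK: (M_FOLLOW) → mode=M_FOLLOW action=A_TURN
3. SIG_OK: (M_FOLLOW) → mode=M_FOLLOW action=A_TURN
4. SIG_LOW: (M_FOLLOW) → mode=M_HOME action=A_GRAB
5. SIG_LOW: (M_HOME) → mode=M_HOME action=A_TURN
6. SIG_LOW: (M_HOME) → mode=M_HOME action=A_TURN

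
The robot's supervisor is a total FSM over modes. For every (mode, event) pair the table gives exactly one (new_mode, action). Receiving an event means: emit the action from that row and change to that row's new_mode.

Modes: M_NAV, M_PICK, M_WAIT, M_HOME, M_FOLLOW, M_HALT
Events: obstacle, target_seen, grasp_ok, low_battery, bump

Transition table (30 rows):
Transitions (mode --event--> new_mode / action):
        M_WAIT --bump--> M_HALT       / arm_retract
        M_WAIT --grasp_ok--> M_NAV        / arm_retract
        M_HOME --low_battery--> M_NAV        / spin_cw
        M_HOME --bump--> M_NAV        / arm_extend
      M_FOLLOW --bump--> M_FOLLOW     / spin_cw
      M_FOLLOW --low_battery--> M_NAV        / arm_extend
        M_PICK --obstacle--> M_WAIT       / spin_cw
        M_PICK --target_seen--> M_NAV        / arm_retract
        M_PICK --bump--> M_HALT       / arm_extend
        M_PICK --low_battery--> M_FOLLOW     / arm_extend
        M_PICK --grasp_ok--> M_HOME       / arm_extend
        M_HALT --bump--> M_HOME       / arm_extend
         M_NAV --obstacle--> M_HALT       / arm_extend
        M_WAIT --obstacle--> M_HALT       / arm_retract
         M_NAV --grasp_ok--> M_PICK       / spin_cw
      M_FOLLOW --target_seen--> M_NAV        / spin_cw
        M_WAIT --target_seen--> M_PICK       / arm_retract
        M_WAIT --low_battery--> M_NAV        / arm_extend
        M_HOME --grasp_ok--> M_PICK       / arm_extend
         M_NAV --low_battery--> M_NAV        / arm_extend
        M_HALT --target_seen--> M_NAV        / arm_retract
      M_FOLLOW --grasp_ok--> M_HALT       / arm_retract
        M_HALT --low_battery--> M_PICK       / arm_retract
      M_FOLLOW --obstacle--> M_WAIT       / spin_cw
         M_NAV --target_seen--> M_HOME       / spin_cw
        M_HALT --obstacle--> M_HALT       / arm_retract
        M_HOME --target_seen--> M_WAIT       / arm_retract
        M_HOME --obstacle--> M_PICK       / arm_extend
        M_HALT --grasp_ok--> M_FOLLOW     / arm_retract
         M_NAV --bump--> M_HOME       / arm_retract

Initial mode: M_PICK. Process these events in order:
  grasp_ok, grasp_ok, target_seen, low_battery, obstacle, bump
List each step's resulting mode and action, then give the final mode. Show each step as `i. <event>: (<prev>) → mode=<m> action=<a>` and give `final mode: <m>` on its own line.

1. grasp_ok: (M_PICK) → mode=M_HOME action=arm_extend
2. grasp_ok: (M_HOME) → mode=M_PICK action=arm_extend
3. target_seen: (M_PICK) → mode=M_NAV action=arm_retract
4. low_battery: (M_NAV) → mode=M_NAV action=arm_extend
5. obstacle: (M_NAV) → mode=M_HALT action=arm_extend
6. bump: (M_HALT) → mode=M_HOME action=arm_extend

final mode: M_HOME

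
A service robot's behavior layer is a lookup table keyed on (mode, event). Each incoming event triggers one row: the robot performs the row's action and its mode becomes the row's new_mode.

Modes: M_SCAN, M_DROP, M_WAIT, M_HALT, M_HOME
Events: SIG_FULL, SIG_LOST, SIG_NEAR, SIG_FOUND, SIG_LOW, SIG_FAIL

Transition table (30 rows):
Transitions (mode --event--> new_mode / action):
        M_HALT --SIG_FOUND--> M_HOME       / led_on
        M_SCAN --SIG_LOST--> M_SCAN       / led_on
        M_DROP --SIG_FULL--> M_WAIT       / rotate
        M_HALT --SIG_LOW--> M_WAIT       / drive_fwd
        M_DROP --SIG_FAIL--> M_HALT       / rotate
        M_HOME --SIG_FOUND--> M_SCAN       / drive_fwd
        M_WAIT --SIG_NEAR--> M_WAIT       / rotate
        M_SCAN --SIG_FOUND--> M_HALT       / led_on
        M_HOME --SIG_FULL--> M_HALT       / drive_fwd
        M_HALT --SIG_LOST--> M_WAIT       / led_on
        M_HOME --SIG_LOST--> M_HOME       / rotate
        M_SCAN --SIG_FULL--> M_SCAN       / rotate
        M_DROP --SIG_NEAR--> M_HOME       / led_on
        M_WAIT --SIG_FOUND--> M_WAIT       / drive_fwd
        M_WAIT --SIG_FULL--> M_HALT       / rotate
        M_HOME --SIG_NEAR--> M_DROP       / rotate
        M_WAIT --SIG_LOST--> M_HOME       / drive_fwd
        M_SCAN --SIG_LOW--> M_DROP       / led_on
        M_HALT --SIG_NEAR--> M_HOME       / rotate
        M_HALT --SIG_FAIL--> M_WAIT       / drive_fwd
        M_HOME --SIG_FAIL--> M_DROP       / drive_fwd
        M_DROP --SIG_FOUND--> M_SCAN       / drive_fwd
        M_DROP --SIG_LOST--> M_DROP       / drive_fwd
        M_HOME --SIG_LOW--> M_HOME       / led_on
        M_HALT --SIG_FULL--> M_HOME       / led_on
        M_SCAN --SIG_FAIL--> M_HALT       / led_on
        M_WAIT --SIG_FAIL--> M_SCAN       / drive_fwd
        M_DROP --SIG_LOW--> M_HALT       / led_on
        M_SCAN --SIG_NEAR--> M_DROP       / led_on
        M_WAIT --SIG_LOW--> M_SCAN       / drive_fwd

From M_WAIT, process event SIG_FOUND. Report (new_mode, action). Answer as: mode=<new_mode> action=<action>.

mode=M_WAIT action=drive_fwd

current mode = M_WAIT; filter table to that mode:
  (M_WAIT, SIG_NEAR) → (M_WAIT, rotate)
  (M_WAIT, SIG_FOUND) → (M_WAIT, drive_fwd)  ← event matches
  (M_WAIT, SIG_FULL) → (M_HALT, rotate)
  (M_WAIT, SIG_LOST) → (M_HOME, drive_fwd)
  (M_WAIT, SIG_FAIL) → (M_SCAN, drive_fwd)
  (M_WAIT, SIG_LOW) → (M_SCAN, drive_fwd)
event = SIG_FOUND selects (M_WAIT, drive_fwd)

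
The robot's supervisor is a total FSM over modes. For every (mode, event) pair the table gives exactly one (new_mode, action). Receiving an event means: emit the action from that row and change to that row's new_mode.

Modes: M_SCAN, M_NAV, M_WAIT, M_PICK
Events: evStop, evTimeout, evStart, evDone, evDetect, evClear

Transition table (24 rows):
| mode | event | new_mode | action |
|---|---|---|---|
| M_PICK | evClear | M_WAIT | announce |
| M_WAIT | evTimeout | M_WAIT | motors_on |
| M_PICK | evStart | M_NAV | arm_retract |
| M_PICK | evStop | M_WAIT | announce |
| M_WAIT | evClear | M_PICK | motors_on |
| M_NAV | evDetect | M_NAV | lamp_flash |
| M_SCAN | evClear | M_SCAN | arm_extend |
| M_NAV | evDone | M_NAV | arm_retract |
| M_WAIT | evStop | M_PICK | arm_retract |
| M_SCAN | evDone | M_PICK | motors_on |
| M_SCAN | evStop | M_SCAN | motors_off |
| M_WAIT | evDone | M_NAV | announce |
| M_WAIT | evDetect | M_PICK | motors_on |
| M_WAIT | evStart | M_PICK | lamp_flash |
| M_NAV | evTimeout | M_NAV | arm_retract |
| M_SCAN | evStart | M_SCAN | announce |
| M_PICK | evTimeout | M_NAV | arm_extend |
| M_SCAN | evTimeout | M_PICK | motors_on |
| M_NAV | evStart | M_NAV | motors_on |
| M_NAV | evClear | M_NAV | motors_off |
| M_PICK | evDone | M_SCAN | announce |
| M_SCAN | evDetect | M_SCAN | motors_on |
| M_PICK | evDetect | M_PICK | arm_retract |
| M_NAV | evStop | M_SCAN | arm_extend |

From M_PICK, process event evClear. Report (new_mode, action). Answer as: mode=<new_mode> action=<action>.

mode=M_WAIT action=announce

current mode = M_PICK; filter table to that mode:
  (M_PICK, evClear) → (M_WAIT, announce)  ← event matches
  (M_PICK, evStart) → (M_NAV, arm_retract)
  (M_PICK, evStop) → (M_WAIT, announce)
  (M_PICK, evTimeout) → (M_NAV, arm_extend)
  (M_PICK, evDone) → (M_SCAN, announce)
  (M_PICK, evDetect) → (M_PICK, arm_retract)
event = evClear selects (M_WAIT, announce)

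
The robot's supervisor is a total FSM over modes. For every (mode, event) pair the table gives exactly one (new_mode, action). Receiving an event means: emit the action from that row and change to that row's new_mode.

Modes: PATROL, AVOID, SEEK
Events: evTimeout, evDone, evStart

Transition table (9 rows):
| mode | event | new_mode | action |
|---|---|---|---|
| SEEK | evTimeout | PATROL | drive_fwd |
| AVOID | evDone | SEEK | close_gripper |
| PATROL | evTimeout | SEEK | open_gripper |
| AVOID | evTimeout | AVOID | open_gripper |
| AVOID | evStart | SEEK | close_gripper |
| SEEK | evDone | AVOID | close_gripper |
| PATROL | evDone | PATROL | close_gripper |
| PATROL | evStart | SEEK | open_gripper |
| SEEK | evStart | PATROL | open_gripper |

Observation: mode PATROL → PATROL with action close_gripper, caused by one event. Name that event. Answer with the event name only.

try evTimeout: (PATROL, evTimeout) → (SEEK, open_gripper)
try evDone: (PATROL, evDone) → (PATROL, close_gripper)  ← matches
try evStart: (PATROL, evStart) → (SEEK, open_gripper)

evDone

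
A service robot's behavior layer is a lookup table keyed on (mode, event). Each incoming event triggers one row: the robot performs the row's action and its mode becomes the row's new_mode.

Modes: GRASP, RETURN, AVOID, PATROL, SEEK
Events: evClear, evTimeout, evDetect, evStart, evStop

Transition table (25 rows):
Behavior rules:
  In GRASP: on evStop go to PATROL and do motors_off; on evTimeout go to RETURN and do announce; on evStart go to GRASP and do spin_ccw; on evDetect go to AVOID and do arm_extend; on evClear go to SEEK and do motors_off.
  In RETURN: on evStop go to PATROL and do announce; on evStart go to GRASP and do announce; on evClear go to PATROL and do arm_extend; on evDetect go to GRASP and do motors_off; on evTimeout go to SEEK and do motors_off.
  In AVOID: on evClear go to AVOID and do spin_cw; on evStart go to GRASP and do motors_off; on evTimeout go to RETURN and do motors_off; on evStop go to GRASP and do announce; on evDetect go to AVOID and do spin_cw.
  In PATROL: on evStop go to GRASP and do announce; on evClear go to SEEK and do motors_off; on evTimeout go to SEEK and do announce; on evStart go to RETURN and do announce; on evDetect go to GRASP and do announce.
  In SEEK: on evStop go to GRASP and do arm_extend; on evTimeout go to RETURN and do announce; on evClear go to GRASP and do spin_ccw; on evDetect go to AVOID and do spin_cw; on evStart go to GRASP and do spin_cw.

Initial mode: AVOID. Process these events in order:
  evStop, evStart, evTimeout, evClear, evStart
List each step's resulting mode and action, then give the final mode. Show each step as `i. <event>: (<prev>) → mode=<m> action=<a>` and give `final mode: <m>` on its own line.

1. evStop: (AVOID) → mode=GRASP action=announce
2. evStart: (GRASP) → mode=GRASP action=spin_ccw
3. evTimeout: (GRASP) → mode=RETURN action=announce
4. evClear: (RETURN) → mode=PATROL action=arm_extend
5. evStart: (PATROL) → mode=RETURN action=announce

final mode: RETURN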